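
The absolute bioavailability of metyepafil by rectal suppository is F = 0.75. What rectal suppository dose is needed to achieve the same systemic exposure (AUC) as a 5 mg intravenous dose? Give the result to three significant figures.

D_rectal = 6.67 mg

For equal systemic exposure: F × D_ev = D_iv
D_ev = D_iv / F = 5 / 0.75 = 6.66667 mg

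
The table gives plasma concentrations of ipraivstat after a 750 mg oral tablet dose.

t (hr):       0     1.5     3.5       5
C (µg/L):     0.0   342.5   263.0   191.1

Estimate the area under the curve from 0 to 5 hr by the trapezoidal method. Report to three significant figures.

Trapezoidal AUC_0→5:
  [0→1.5]: (0.0+342.5)/2 × 1.5 = 256.875
  [1.5→3.5]: (342.5+263.0)/2 × 2 = 605.5
  [3.5→5]: (263.0+191.1)/2 × 1.5 = 340.575
  Sum = 1202.95 µg/L·hr

AUC = 1200 µg/L·hr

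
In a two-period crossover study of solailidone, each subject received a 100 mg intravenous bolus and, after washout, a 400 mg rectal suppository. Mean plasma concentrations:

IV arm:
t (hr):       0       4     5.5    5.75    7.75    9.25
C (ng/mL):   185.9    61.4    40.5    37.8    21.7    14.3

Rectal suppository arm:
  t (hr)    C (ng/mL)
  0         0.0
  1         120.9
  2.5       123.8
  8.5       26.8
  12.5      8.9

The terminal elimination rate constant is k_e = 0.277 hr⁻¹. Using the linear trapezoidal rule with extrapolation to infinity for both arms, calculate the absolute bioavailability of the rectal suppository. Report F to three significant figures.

F = 0.278

Trapezoidal AUC_0→9.25 (IV):
  [0→4]: (185.9+61.4)/2 × 4 = 494.6
  [4→5.5]: (61.4+40.5)/2 × 1.5 = 76.425
  [5.5→5.75]: (40.5+37.8)/2 × 0.25 = 9.7875
  [5.75→7.75]: (37.8+21.7)/2 × 2 = 59.5
  [7.75→9.25]: (21.7+14.3)/2 × 1.5 = 27.0
  Sum = 667.3125 ng/mL·hr
IV tail: 14.3/0.277 = 51.625; AUC_iv,0→∞ = 667.3125 + 51.625 = 718.9375 ng/mL·hr
Trapezoidal AUC_0→12.5 (rectal suppository):
  [0→1]: (0.0+120.9)/2 × 1 = 60.45
  [1→2.5]: (120.9+123.8)/2 × 1.5 = 183.525
  [2.5→8.5]: (123.8+26.8)/2 × 6 = 451.8
  [8.5→12.5]: (26.8+8.9)/2 × 4 = 71.4
  Sum = 767.175 ng/mL·hr
rectal suppository tail: 8.9/0.277 = 32.130; AUC_ev,0→∞ = 767.175 + 32.130 = 799.305 ng/mL·hr
F = (AUC_ev/D_ev)/(AUC_iv/D_iv) = (799.305/400)/(718.9375/100) = 1.9982625/7.189375 = 0.2779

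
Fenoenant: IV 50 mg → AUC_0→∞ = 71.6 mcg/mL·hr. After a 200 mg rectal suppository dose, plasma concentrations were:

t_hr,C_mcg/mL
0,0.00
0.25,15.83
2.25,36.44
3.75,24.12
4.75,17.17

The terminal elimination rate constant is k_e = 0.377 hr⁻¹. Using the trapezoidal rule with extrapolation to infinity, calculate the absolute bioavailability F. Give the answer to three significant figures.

F = 0.579

Trapezoidal AUC_0→4.75 (rectal suppository):
  [0→0.25]: (0.00+15.83)/2 × 0.25 = 1.97875
  [0.25→2.25]: (15.83+36.44)/2 × 2 = 52.27
  [2.25→3.75]: (36.44+24.12)/2 × 1.5 = 45.42
  [3.75→4.75]: (24.12+17.17)/2 × 1 = 20.645
  Sum = 120.31375 mcg/mL·hr
Tail: C_last/k_e = 17.17/0.377 = 45.544
AUC_0→∞ (rectal suppository) = 120.31375 + 45.544 = 165.85775 mcg/mL·hr
F = (AUC_ev/D_ev)/(AUC_iv/D_iv) = (165.85775/200)/(71.6/50) = 0.82928875/1.432 = 0.5791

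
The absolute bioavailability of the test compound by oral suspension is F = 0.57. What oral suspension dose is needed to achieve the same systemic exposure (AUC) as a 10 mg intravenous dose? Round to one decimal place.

D_oral = 17.5 mg

For equal systemic exposure: F × D_ev = D_iv
D_ev = D_iv / F = 10 / 0.57 = 17.5439 mg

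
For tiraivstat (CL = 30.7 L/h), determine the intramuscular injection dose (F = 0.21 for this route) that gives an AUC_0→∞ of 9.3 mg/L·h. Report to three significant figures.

Dose = 1360 mg

Dose = CL × AUC_0→∞ / F
     = 30.7 × 9.3 / 0.21 = 1359.57 mg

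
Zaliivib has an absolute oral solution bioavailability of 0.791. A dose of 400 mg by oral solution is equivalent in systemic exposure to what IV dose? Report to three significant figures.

D_iv = 316 mg

Systemic exposure from an extravascular dose = F × D_ev, so the equivalent IV dose is F × D_ev.
D_iv = F × D_ev = 0.791 × 400 = 316.4 mg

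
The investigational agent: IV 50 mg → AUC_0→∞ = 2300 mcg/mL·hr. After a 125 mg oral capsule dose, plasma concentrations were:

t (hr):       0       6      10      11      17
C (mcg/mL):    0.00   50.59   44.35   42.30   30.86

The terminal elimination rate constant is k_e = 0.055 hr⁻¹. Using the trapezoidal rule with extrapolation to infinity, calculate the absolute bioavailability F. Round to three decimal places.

Trapezoidal AUC_0→17 (oral capsule):
  [0→6]: (0.00+50.59)/2 × 6 = 151.77
  [6→10]: (50.59+44.35)/2 × 4 = 189.88
  [10→11]: (44.35+42.30)/2 × 1 = 43.325
  [11→17]: (42.30+30.86)/2 × 6 = 219.48
  Sum = 604.455 mcg/mL·hr
Tail: C_last/k_e = 30.86/0.055 = 561.091
AUC_0→∞ (oral capsule) = 604.455 + 561.091 = 1165.546 mcg/mL·hr
F = (AUC_ev/D_ev)/(AUC_iv/D_iv) = (1165.546/125)/(2300/50) = 9.324368/46 = 0.2027

F = 0.203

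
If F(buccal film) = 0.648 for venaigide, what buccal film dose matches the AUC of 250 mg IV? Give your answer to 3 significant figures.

For equal systemic exposure: F × D_ev = D_iv
D_ev = D_iv / F = 250 / 0.648 = 385.802 mg

D_buccal = 386 mg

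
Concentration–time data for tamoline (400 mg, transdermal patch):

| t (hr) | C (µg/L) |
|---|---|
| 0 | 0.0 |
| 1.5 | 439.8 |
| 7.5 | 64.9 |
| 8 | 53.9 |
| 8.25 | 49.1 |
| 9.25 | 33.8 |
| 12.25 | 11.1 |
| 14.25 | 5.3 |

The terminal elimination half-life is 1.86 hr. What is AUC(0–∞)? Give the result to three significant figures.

AUC = 2030 µg/L·hr

Trapezoidal AUC_0→14.25:
  [0→1.5]: (0.0+439.8)/2 × 1.5 = 329.85
  [1.5→7.5]: (439.8+64.9)/2 × 6 = 1514.1
  [7.5→8]: (64.9+53.9)/2 × 0.5 = 29.7
  [8→8.25]: (53.9+49.1)/2 × 0.25 = 12.875
  [8.25→9.25]: (49.1+33.8)/2 × 1 = 41.45
  [9.25→12.25]: (33.8+11.1)/2 × 3 = 67.35
  [12.25→14.25]: (11.1+5.3)/2 × 2 = 16.4
  Sum = 2011.725 µg/L·hr
k_e = ln2 / t½ = 0.693147 / 1.86 = 0.3727 hr^-1
Extrapolated tail: C_last / k_e = 5.3 / 0.3727 = 14.221
AUC_0→∞ = 2011.725 + 14.221 = 2025.946 µg/L·hr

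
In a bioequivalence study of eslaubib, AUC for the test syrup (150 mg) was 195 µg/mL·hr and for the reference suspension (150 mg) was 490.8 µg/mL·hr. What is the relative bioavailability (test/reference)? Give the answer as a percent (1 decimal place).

F_rel = (AUC_test/D_test) / (AUC_ref/D_ref)
      = (195/150) / (490.8/150)
      = 1.3 / 3.272 = 0.3973 = 39.73%

F_rel = 39.7%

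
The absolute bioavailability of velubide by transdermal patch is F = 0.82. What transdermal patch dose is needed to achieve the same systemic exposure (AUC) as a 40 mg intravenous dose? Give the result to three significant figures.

D_transdermal = 48.8 mg

For equal systemic exposure: F × D_ev = D_iv
D_ev = D_iv / F = 40 / 0.82 = 48.7805 mg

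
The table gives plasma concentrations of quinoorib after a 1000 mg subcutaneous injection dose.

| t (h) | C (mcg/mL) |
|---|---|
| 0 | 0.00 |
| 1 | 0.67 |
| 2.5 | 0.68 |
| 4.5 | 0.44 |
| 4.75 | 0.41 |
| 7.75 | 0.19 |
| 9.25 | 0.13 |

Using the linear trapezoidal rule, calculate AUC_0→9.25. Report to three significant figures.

Trapezoidal AUC_0→9.25:
  [0→1]: (0.00+0.67)/2 × 1 = 0.335
  [1→2.5]: (0.67+0.68)/2 × 1.5 = 1.0125
  [2.5→4.5]: (0.68+0.44)/2 × 2 = 1.12
  [4.5→4.75]: (0.44+0.41)/2 × 0.25 = 0.10625
  [4.75→7.75]: (0.41+0.19)/2 × 3 = 0.9
  [7.75→9.25]: (0.19+0.13)/2 × 1.5 = 0.24
  Sum = 3.71375 mcg/mL·h

AUC = 3.71 mcg/mL·h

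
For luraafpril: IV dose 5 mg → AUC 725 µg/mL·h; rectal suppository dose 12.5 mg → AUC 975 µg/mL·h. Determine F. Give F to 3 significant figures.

F = (AUC_ev / D_ev) / (AUC_iv / D_iv)
  = (975/12.5) / (725/5)
  = 78 / 145 = 0.5379

F = 0.538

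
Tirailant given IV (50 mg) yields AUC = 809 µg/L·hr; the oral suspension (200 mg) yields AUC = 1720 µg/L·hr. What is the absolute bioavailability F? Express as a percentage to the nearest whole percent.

F = (AUC_ev / D_ev) / (AUC_iv / D_iv)
  = (1720/200) / (809/50)
  = 8.6 / 16.18 = 0.5315
  = 53.15%

F = 53%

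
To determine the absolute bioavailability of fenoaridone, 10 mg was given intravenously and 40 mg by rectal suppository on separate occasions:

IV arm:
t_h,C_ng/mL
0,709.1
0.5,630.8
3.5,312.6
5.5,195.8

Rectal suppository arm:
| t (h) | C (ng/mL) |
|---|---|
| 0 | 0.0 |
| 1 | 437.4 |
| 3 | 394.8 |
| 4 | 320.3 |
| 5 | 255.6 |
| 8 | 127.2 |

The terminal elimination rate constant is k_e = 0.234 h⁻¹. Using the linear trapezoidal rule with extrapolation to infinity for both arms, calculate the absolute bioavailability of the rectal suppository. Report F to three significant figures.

Trapezoidal AUC_0→5.5 (IV):
  [0→0.5]: (709.1+630.8)/2 × 0.5 = 334.975
  [0.5→3.5]: (630.8+312.6)/2 × 3 = 1415.1
  [3.5→5.5]: (312.6+195.8)/2 × 2 = 508.4
  Sum = 2258.475 ng/mL·h
IV tail: 195.8/0.234 = 836.752; AUC_iv,0→∞ = 2258.475 + 836.752 = 3095.227 ng/mL·h
Trapezoidal AUC_0→8 (rectal suppository):
  [0→1]: (0.0+437.4)/2 × 1 = 218.7
  [1→3]: (437.4+394.8)/2 × 2 = 832.2
  [3→4]: (394.8+320.3)/2 × 1 = 357.55
  [4→5]: (320.3+255.6)/2 × 1 = 287.95
  [5→8]: (255.6+127.2)/2 × 3 = 574.2
  Sum = 2270.6 ng/mL·h
rectal suppository tail: 127.2/0.234 = 543.590; AUC_ev,0→∞ = 2270.6 + 543.590 = 2814.19 ng/mL·h
F = (AUC_ev/D_ev)/(AUC_iv/D_iv) = (2814.19/40)/(3095.227/10) = 70.35475/309.5227 = 0.2273

F = 0.227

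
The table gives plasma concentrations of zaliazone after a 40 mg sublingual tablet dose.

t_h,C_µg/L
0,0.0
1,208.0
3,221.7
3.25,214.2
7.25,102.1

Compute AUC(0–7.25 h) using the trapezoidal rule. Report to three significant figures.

AUC = 1220 µg/L·h

Trapezoidal AUC_0→7.25:
  [0→1]: (0.0+208.0)/2 × 1 = 104.0
  [1→3]: (208.0+221.7)/2 × 2 = 429.7
  [3→3.25]: (221.7+214.2)/2 × 0.25 = 54.4875
  [3.25→7.25]: (214.2+102.1)/2 × 4 = 632.6
  Sum = 1220.7875 µg/L·h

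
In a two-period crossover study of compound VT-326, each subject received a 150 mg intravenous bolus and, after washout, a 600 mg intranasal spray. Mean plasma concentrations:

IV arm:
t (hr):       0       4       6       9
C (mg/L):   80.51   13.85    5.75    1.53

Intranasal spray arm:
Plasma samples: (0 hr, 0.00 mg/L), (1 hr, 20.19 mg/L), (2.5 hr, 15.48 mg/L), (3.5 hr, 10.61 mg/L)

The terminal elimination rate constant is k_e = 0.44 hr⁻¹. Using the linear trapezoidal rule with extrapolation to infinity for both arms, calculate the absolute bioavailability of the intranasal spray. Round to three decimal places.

F = 0.083

Trapezoidal AUC_0→9 (IV):
  [0→4]: (80.51+13.85)/2 × 4 = 188.72
  [4→6]: (13.85+5.75)/2 × 2 = 19.6
  [6→9]: (5.75+1.53)/2 × 3 = 10.92
  Sum = 219.24 mg/L·hr
IV tail: 1.53/0.44 = 3.477; AUC_iv,0→∞ = 219.24 + 3.477 = 222.717 mg/L·hr
Trapezoidal AUC_0→3.5 (intranasal spray):
  [0→1]: (0.00+20.19)/2 × 1 = 10.095
  [1→2.5]: (20.19+15.48)/2 × 1.5 = 26.7525
  [2.5→3.5]: (15.48+10.61)/2 × 1 = 13.045
  Sum = 49.8925 mg/L·hr
intranasal spray tail: 10.61/0.44 = 24.114; AUC_ev,0→∞ = 49.8925 + 24.114 = 74.0065 mg/L·hr
F = (AUC_ev/D_ev)/(AUC_iv/D_iv) = (74.0065/600)/(222.717/150) = 0.123344/1.48478 = 0.0831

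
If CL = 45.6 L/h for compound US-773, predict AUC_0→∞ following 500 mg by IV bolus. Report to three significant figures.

AUC_0→∞ = Dose_iv / CL
        = 500 / 45.6 = 10.9649 mg/L·h

AUC = 11.0 mg/L·h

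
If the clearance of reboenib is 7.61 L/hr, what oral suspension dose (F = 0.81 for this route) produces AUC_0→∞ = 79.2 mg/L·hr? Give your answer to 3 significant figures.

Dose = CL × AUC_0→∞ / F
     = 7.61 × 79.2 / 0.81 = 744.089 mg

Dose = 744 mg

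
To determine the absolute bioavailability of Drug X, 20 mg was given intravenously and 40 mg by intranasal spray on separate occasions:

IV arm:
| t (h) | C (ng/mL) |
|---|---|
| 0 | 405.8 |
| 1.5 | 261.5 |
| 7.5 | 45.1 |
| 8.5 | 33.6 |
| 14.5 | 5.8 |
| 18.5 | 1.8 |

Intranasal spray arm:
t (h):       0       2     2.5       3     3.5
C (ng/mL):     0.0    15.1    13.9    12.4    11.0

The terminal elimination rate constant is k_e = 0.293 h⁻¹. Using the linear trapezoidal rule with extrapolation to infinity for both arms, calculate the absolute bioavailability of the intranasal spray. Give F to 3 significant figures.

F = 0.0226

Trapezoidal AUC_0→18.5 (IV):
  [0→1.5]: (405.8+261.5)/2 × 1.5 = 500.475
  [1.5→7.5]: (261.5+45.1)/2 × 6 = 919.8
  [7.5→8.5]: (45.1+33.6)/2 × 1 = 39.35
  [8.5→14.5]: (33.6+5.8)/2 × 6 = 118.2
  [14.5→18.5]: (5.8+1.8)/2 × 4 = 15.2
  Sum = 1593.025 ng/mL·h
IV tail: 1.8/0.293 = 6.143; AUC_iv,0→∞ = 1593.025 + 6.143 = 1599.168 ng/mL·h
Trapezoidal AUC_0→3.5 (intranasal spray):
  [0→2]: (0.0+15.1)/2 × 2 = 15.1
  [2→2.5]: (15.1+13.9)/2 × 0.5 = 7.25
  [2.5→3]: (13.9+12.4)/2 × 0.5 = 6.575
  [3→3.5]: (12.4+11.0)/2 × 0.5 = 5.85
  Sum = 34.775 ng/mL·h
intranasal spray tail: 11.0/0.293 = 37.543; AUC_ev,0→∞ = 34.775 + 37.543 = 72.318 ng/mL·h
F = (AUC_ev/D_ev)/(AUC_iv/D_iv) = (72.318/40)/(1599.168/20) = 1.80795/79.9584 = 0.0226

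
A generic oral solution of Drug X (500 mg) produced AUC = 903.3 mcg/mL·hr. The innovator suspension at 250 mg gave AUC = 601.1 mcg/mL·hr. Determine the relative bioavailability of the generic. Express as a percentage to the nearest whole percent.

F_rel = (AUC_test/D_test) / (AUC_ref/D_ref)
      = (903.3/500) / (601.1/250)
      = 1.8066 / 2.4044 = 0.7514 = 75.14%

F_rel = 75%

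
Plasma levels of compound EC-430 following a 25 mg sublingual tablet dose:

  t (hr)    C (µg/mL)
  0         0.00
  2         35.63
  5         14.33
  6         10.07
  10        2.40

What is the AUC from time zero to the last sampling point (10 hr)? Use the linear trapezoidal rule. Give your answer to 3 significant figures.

AUC = 148 µg/mL·hr

Trapezoidal AUC_0→10:
  [0→2]: (0.00+35.63)/2 × 2 = 35.63
  [2→5]: (35.63+14.33)/2 × 3 = 74.94
  [5→6]: (14.33+10.07)/2 × 1 = 12.2
  [6→10]: (10.07+2.40)/2 × 4 = 24.94
  Sum = 147.71 µg/mL·hr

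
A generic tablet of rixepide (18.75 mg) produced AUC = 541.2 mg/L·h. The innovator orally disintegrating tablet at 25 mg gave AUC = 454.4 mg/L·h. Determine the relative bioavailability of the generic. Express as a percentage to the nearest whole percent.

F_rel = 159%

F_rel = (AUC_test/D_test) / (AUC_ref/D_ref)
      = (541.2/18.75) / (454.4/25)
      = 28.864 / 18.176 = 1.5880 = 158.80%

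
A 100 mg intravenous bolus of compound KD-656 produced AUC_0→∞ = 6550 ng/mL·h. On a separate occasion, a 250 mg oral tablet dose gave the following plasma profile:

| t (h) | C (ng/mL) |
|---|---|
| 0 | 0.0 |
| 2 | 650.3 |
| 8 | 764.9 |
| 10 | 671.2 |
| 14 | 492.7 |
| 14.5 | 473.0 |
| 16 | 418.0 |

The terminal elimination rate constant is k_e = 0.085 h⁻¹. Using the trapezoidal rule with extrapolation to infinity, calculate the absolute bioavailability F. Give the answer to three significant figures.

Trapezoidal AUC_0→16 (oral tablet):
  [0→2]: (0.0+650.3)/2 × 2 = 650.3
  [2→8]: (650.3+764.9)/2 × 6 = 4245.6
  [8→10]: (764.9+671.2)/2 × 2 = 1436.1
  [10→14]: (671.2+492.7)/2 × 4 = 2327.8
  [14→14.5]: (492.7+473.0)/2 × 0.5 = 241.425
  [14.5→16]: (473.0+418.0)/2 × 1.5 = 668.25
  Sum = 9569.475 ng/mL·h
Tail: C_last/k_e = 418.0/0.085 = 4917.647
AUC_0→∞ (oral tablet) = 9569.475 + 4917.647 = 14487.122 ng/mL·h
F = (AUC_ev/D_ev)/(AUC_iv/D_iv) = (14487.122/250)/(6550/100) = 57.948488/65.5 = 0.8847

F = 0.885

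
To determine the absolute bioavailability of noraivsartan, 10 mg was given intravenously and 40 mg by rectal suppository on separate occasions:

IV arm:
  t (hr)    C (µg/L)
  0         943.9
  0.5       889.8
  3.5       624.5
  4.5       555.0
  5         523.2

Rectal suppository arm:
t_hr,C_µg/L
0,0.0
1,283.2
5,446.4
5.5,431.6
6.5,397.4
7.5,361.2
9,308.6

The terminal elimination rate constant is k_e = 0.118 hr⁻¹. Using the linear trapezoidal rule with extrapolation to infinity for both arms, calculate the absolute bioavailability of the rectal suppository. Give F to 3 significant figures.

Trapezoidal AUC_0→5 (IV):
  [0→0.5]: (943.9+889.8)/2 × 0.5 = 458.425
  [0.5→3.5]: (889.8+624.5)/2 × 3 = 2271.45
  [3.5→4.5]: (624.5+555.0)/2 × 1 = 589.75
  [4.5→5]: (555.0+523.2)/2 × 0.5 = 269.55
  Sum = 3589.175 µg/L·hr
IV tail: 523.2/0.118 = 4433.898; AUC_iv,0→∞ = 3589.175 + 4433.898 = 8023.073 µg/L·hr
Trapezoidal AUC_0→9 (rectal suppository):
  [0→1]: (0.0+283.2)/2 × 1 = 141.6
  [1→5]: (283.2+446.4)/2 × 4 = 1459.2
  [5→5.5]: (446.4+431.6)/2 × 0.5 = 219.5
  [5.5→6.5]: (431.6+397.4)/2 × 1 = 414.5
  [6.5→7.5]: (397.4+361.2)/2 × 1 = 379.3
  [7.5→9]: (361.2+308.6)/2 × 1.5 = 502.35
  Sum = 3116.45 µg/L·hr
rectal suppository tail: 308.6/0.118 = 2615.254; AUC_ev,0→∞ = 3116.45 + 2615.254 = 5731.704 µg/L·hr
F = (AUC_ev/D_ev)/(AUC_iv/D_iv) = (5731.704/40)/(8023.073/10) = 143.2926/802.3073 = 0.1786

F = 0.179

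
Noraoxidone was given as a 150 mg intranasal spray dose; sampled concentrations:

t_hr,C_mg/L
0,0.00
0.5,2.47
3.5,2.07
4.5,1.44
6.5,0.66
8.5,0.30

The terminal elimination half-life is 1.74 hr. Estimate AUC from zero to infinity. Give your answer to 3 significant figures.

Trapezoidal AUC_0→8.5:
  [0→0.5]: (0.00+2.47)/2 × 0.5 = 0.6175
  [0.5→3.5]: (2.47+2.07)/2 × 3 = 6.81
  [3.5→4.5]: (2.07+1.44)/2 × 1 = 1.755
  [4.5→6.5]: (1.44+0.66)/2 × 2 = 2.1
  [6.5→8.5]: (0.66+0.30)/2 × 2 = 0.96
  Sum = 12.2425 mg/L·hr
k_e = ln2 / t½ = 0.693147 / 1.74 = 0.3984 hr^-1
Extrapolated tail: C_last / k_e = 0.30 / 0.3984 = 0.753
AUC_0→∞ = 12.2425 + 0.753 = 12.9955 mg/L·hr

AUC = 13.0 mg/L·hr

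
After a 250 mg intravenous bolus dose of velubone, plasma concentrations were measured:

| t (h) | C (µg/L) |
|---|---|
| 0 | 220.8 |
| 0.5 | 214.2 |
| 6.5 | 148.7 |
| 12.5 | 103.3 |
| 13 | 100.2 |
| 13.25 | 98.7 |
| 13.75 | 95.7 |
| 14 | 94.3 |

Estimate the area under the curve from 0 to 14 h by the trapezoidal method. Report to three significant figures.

AUC = 2100 µg/L·h

Trapezoidal AUC_0→14:
  [0→0.5]: (220.8+214.2)/2 × 0.5 = 108.75
  [0.5→6.5]: (214.2+148.7)/2 × 6 = 1088.7
  [6.5→12.5]: (148.7+103.3)/2 × 6 = 756.0
  [12.5→13]: (103.3+100.2)/2 × 0.5 = 50.875
  [13→13.25]: (100.2+98.7)/2 × 0.25 = 24.8625
  [13.25→13.75]: (98.7+95.7)/2 × 0.5 = 48.6
  [13.75→14]: (95.7+94.3)/2 × 0.25 = 23.75
  Sum = 2101.5375 µg/L·h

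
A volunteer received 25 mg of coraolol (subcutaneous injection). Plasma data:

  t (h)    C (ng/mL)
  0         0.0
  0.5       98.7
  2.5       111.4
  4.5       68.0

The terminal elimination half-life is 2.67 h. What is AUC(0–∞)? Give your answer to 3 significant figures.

AUC = 676 ng/mL·h

Trapezoidal AUC_0→4.5:
  [0→0.5]: (0.0+98.7)/2 × 0.5 = 24.675
  [0.5→2.5]: (98.7+111.4)/2 × 2 = 210.1
  [2.5→4.5]: (111.4+68.0)/2 × 2 = 179.4
  Sum = 414.175 ng/mL·h
k_e = ln2 / t½ = 0.693147 / 2.67 = 0.2596 h^-1
Extrapolated tail: C_last / k_e = 68.0 / 0.2596 = 261.941
AUC_0→∞ = 414.175 + 261.941 = 676.116 ng/mL·h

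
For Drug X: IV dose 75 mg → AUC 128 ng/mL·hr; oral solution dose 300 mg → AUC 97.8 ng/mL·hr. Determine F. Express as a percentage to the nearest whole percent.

F = 19%

F = (AUC_ev / D_ev) / (AUC_iv / D_iv)
  = (97.8/300) / (128/75)
  = 0.326 / 1.70667 = 0.1910
  = 19.10%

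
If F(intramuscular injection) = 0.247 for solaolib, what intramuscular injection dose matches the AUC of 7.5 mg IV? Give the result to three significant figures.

For equal systemic exposure: F × D_ev = D_iv
D_ev = D_iv / F = 7.5 / 0.247 = 30.3644 mg

D_intramuscular = 30.4 mg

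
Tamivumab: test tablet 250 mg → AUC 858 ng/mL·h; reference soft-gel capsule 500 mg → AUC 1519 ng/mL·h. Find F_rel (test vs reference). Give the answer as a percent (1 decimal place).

F_rel = (AUC_test/D_test) / (AUC_ref/D_ref)
      = (858/250) / (1519/500)
      = 3.432 / 3.038 = 1.1297 = 112.97%

F_rel = 113.0%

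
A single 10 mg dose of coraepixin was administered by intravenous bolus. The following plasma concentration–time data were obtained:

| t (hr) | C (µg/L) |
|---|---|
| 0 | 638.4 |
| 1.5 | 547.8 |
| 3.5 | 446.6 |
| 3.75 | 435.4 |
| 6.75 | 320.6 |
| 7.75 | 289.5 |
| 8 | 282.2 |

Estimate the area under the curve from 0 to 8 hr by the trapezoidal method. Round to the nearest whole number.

AUC = 3505 µg/L·hr

Trapezoidal AUC_0→8:
  [0→1.5]: (638.4+547.8)/2 × 1.5 = 889.65
  [1.5→3.5]: (547.8+446.6)/2 × 2 = 994.4
  [3.5→3.75]: (446.6+435.4)/2 × 0.25 = 110.25
  [3.75→6.75]: (435.4+320.6)/2 × 3 = 1134.0
  [6.75→7.75]: (320.6+289.5)/2 × 1 = 305.05
  [7.75→8]: (289.5+282.2)/2 × 0.25 = 71.4625
  Sum = 3504.8125 µg/L·hr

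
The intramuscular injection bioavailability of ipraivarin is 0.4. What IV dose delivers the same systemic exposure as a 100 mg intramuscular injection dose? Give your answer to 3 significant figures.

D_iv = 40.0 mg

Systemic exposure from an extravascular dose = F × D_ev, so the equivalent IV dose is F × D_ev.
D_iv = F × D_ev = 0.4 × 100 = 40 mg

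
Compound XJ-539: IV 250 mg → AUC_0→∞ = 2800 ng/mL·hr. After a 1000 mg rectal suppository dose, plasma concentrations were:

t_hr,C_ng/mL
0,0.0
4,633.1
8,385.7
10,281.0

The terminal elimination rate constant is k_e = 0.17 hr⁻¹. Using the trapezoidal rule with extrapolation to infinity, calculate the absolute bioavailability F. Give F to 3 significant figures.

F = 0.502

Trapezoidal AUC_0→10 (rectal suppository):
  [0→4]: (0.0+633.1)/2 × 4 = 1266.2
  [4→8]: (633.1+385.7)/2 × 4 = 2037.6
  [8→10]: (385.7+281.0)/2 × 2 = 666.7
  Sum = 3970.5 ng/mL·hr
Tail: C_last/k_e = 281.0/0.17 = 1652.941
AUC_0→∞ (rectal suppository) = 3970.5 + 1652.941 = 5623.441 ng/mL·hr
F = (AUC_ev/D_ev)/(AUC_iv/D_iv) = (5623.441/1000)/(2800/250) = 5.623441/11.2 = 0.5021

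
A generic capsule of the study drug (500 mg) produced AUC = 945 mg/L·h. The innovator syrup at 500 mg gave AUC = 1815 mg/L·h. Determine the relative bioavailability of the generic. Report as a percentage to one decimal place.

F_rel = 52.1%

F_rel = (AUC_test/D_test) / (AUC_ref/D_ref)
      = (945/500) / (1815/500)
      = 1.89 / 3.63 = 0.5207 = 52.07%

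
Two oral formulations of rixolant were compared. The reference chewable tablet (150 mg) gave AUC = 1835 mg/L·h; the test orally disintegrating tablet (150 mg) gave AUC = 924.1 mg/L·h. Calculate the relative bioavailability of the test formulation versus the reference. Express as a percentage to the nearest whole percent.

F_rel = 50%

F_rel = (AUC_test/D_test) / (AUC_ref/D_ref)
      = (924.1/150) / (1835/150)
      = 6.16067 / 12.2333 = 0.5036 = 50.36%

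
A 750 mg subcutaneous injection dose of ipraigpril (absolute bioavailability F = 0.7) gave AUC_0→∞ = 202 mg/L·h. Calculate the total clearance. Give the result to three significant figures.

CL = F × Dose / AUC_0→∞
   = 0.7 × 750 / 202 = 2.59901 L/h

CL = 2.60 L/h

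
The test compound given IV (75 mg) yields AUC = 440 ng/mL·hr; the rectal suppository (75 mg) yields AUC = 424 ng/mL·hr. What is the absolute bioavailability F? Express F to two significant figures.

F = (AUC_ev / D_ev) / (AUC_iv / D_iv)
  = (424/75) / (440/75)
  = 5.65333 / 5.86667 = 0.9636

F = 0.96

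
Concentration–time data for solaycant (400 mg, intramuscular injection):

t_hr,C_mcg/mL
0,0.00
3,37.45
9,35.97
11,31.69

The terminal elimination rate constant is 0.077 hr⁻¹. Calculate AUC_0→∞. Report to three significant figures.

Trapezoidal AUC_0→11:
  [0→3]: (0.00+37.45)/2 × 3 = 56.175
  [3→9]: (37.45+35.97)/2 × 6 = 220.26
  [9→11]: (35.97+31.69)/2 × 2 = 67.66
  Sum = 344.095 mcg/mL·hr
Extrapolated tail: C_last / k_e = 31.69 / 0.077 = 411.558
AUC_0→∞ = 344.095 + 411.558 = 755.653 mcg/mL·hr

AUC = 756 mcg/mL·hr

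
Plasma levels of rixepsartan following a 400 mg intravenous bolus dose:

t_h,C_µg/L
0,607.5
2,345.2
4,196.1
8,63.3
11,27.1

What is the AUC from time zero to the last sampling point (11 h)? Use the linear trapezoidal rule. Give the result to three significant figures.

AUC = 2150 µg/L·h

Trapezoidal AUC_0→11:
  [0→2]: (607.5+345.2)/2 × 2 = 952.7
  [2→4]: (345.2+196.1)/2 × 2 = 541.3
  [4→8]: (196.1+63.3)/2 × 4 = 518.8
  [8→11]: (63.3+27.1)/2 × 3 = 135.6
  Sum = 2148.4 µg/L·h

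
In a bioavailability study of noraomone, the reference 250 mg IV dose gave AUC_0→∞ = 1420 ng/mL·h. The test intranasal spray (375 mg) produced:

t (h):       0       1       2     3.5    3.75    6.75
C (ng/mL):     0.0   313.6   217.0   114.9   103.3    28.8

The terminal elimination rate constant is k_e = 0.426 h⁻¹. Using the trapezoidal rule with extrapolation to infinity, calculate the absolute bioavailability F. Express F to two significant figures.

F = 0.45

Trapezoidal AUC_0→6.75 (intranasal spray):
  [0→1]: (0.0+313.6)/2 × 1 = 156.8
  [1→2]: (313.6+217.0)/2 × 1 = 265.3
  [2→3.5]: (217.0+114.9)/2 × 1.5 = 248.925
  [3.5→3.75]: (114.9+103.3)/2 × 0.25 = 27.275
  [3.75→6.75]: (103.3+28.8)/2 × 3 = 198.15
  Sum = 896.45 ng/mL·h
Tail: C_last/k_e = 28.8/0.426 = 67.606
AUC_0→∞ (intranasal spray) = 896.45 + 67.606 = 964.056 ng/mL·h
F = (AUC_ev/D_ev)/(AUC_iv/D_iv) = (964.056/375)/(1420/250) = 2.570816/5.68 = 0.4526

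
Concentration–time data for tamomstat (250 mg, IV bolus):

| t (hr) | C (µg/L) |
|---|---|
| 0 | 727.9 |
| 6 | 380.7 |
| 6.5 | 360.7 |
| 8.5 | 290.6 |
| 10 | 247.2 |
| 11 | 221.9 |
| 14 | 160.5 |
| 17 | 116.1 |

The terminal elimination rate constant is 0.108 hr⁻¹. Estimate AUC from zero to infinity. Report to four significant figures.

Trapezoidal AUC_0→17:
  [0→6]: (727.9+380.7)/2 × 6 = 3325.8
  [6→6.5]: (380.7+360.7)/2 × 0.5 = 185.35
  [6.5→8.5]: (360.7+290.6)/2 × 2 = 651.3
  [8.5→10]: (290.6+247.2)/2 × 1.5 = 403.35
  [10→11]: (247.2+221.9)/2 × 1 = 234.55
  [11→14]: (221.9+160.5)/2 × 3 = 573.6
  [14→17]: (160.5+116.1)/2 × 3 = 414.9
  Sum = 5788.85 µg/L·hr
Extrapolated tail: C_last / k_e = 116.1 / 0.108 = 1075.000
AUC_0→∞ = 5788.85 + 1075.000 = 6863.85 µg/L·hr

AUC = 6864 µg/L·hr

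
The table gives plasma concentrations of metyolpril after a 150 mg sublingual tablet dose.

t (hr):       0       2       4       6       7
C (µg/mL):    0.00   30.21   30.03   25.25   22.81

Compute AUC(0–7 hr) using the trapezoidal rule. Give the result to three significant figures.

Trapezoidal AUC_0→7:
  [0→2]: (0.00+30.21)/2 × 2 = 30.21
  [2→4]: (30.21+30.03)/2 × 2 = 60.24
  [4→6]: (30.03+25.25)/2 × 2 = 55.28
  [6→7]: (25.25+22.81)/2 × 1 = 24.03
  Sum = 169.76 µg/mL·hr

AUC = 170 µg/mL·hr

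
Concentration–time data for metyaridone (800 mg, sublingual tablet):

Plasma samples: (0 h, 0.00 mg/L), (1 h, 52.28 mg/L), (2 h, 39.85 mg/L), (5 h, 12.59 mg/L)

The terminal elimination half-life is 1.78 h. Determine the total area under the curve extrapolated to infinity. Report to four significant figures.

Trapezoidal AUC_0→5:
  [0→1]: (0.00+52.28)/2 × 1 = 26.14
  [1→2]: (52.28+39.85)/2 × 1 = 46.065
  [2→5]: (39.85+12.59)/2 × 3 = 78.66
  Sum = 150.865 mg/L·h
k_e = ln2 / t½ = 0.693147 / 1.78 = 0.3894 h^-1
Extrapolated tail: C_last / k_e = 12.59 / 0.3894 = 32.332
AUC_0→∞ = 150.865 + 32.332 = 183.197 mg/L·h

AUC = 183.2 mg/L·h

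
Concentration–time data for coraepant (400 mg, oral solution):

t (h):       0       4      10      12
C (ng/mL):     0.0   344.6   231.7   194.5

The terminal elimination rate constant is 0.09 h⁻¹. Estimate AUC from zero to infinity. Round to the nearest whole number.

Trapezoidal AUC_0→12:
  [0→4]: (0.0+344.6)/2 × 4 = 689.2
  [4→10]: (344.6+231.7)/2 × 6 = 1728.9
  [10→12]: (231.7+194.5)/2 × 2 = 426.2
  Sum = 2844.3 ng/mL·h
Extrapolated tail: C_last / k_e = 194.5 / 0.09 = 2161.111
AUC_0→∞ = 2844.3 + 2161.111 = 5005.411 ng/mL·h

AUC = 5005 ng/mL·h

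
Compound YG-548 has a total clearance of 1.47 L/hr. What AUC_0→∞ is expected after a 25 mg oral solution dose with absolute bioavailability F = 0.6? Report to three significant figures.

AUC_0→∞ = F × Dose / CL
        = 0.6 × 25 / 1.47 = 10.2041 mg/L·hr

AUC = 10.2 mg/L·hr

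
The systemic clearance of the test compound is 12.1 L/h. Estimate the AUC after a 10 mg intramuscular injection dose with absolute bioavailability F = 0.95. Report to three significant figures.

AUC = 0.785 mg/L·h

AUC_0→∞ = F × Dose / CL
        = 0.95 × 10 / 12.1 = 0.785124 mg/L·h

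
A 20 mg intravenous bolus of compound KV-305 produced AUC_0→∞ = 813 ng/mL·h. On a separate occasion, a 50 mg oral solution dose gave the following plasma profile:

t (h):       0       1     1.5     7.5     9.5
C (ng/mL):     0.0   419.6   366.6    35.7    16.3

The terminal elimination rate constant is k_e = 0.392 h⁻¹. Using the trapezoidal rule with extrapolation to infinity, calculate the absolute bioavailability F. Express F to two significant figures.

Trapezoidal AUC_0→9.5 (oral solution):
  [0→1]: (0.0+419.6)/2 × 1 = 209.8
  [1→1.5]: (419.6+366.6)/2 × 0.5 = 196.55
  [1.5→7.5]: (366.6+35.7)/2 × 6 = 1206.9
  [7.5→9.5]: (35.7+16.3)/2 × 2 = 52.0
  Sum = 1665.25 ng/mL·h
Tail: C_last/k_e = 16.3/0.392 = 41.582
AUC_0→∞ (oral solution) = 1665.25 + 41.582 = 1706.832 ng/mL·h
F = (AUC_ev/D_ev)/(AUC_iv/D_iv) = (1706.832/50)/(813/20) = 34.13664/40.65 = 0.8398

F = 0.84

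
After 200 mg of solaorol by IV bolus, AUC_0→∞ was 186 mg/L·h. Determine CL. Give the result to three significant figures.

CL = 1.08 L/h

CL = Dose_iv / AUC_0→∞
   = 200 / 186 = 1.07527 L/h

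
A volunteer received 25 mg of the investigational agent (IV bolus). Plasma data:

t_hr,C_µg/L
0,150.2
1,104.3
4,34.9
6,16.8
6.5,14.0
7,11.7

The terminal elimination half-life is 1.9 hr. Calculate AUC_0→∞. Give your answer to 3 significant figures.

Trapezoidal AUC_0→7:
  [0→1]: (150.2+104.3)/2 × 1 = 127.25
  [1→4]: (104.3+34.9)/2 × 3 = 208.8
  [4→6]: (34.9+16.8)/2 × 2 = 51.7
  [6→6.5]: (16.8+14.0)/2 × 0.5 = 7.7
  [6.5→7]: (14.0+11.7)/2 × 0.5 = 6.425
  Sum = 401.875 µg/L·hr
k_e = ln2 / t½ = 0.693147 / 1.9 = 0.3648 hr^-1
Extrapolated tail: C_last / k_e = 11.7 / 0.3648 = 32.072
AUC_0→∞ = 401.875 + 32.072 = 433.947 µg/L·hr

AUC = 434 µg/L·hr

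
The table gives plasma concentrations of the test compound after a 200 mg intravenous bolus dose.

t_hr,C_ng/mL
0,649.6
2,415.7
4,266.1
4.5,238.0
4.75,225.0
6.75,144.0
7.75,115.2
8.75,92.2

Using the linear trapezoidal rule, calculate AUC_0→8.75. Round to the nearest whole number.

AUC = 2533 ng/mL·hr

Trapezoidal AUC_0→8.75:
  [0→2]: (649.6+415.7)/2 × 2 = 1065.3
  [2→4]: (415.7+266.1)/2 × 2 = 681.8
  [4→4.5]: (266.1+238.0)/2 × 0.5 = 126.025
  [4.5→4.75]: (238.0+225.0)/2 × 0.25 = 57.875
  [4.75→6.75]: (225.0+144.0)/2 × 2 = 369.0
  [6.75→7.75]: (144.0+115.2)/2 × 1 = 129.6
  [7.75→8.75]: (115.2+92.2)/2 × 1 = 103.7
  Sum = 2533.3 ng/mL·hr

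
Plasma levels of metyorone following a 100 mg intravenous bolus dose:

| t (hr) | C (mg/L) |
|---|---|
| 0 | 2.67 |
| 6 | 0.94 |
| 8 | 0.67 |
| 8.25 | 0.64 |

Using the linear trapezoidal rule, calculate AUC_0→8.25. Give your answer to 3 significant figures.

Trapezoidal AUC_0→8.25:
  [0→6]: (2.67+0.94)/2 × 6 = 10.83
  [6→8]: (0.94+0.67)/2 × 2 = 1.61
  [8→8.25]: (0.67+0.64)/2 × 0.25 = 0.16375
  Sum = 12.60375 mg/L·hr

AUC = 12.6 mg/L·hr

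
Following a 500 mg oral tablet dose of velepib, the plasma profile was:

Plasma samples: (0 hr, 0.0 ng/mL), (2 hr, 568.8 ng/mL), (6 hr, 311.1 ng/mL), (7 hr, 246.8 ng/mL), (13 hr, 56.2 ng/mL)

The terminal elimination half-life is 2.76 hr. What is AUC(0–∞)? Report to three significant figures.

AUC = 3740 ng/mL·hr

Trapezoidal AUC_0→13:
  [0→2]: (0.0+568.8)/2 × 2 = 568.8
  [2→6]: (568.8+311.1)/2 × 4 = 1759.8
  [6→7]: (311.1+246.8)/2 × 1 = 278.95
  [7→13]: (246.8+56.2)/2 × 6 = 909.0
  Sum = 3516.55 ng/mL·hr
k_e = ln2 / t½ = 0.693147 / 2.76 = 0.2511 hr^-1
Extrapolated tail: C_last / k_e = 56.2 / 0.2511 = 223.815
AUC_0→∞ = 3516.55 + 223.815 = 3740.365 ng/mL·hr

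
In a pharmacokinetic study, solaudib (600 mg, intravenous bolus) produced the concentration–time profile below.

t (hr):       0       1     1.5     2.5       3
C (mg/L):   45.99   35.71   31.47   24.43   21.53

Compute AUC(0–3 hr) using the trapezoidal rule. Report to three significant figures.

AUC = 97.1 mg/L·hr

Trapezoidal AUC_0→3:
  [0→1]: (45.99+35.71)/2 × 1 = 40.85
  [1→1.5]: (35.71+31.47)/2 × 0.5 = 16.795
  [1.5→2.5]: (31.47+24.43)/2 × 1 = 27.95
  [2.5→3]: (24.43+21.53)/2 × 0.5 = 11.49
  Sum = 97.085 mg/L·hr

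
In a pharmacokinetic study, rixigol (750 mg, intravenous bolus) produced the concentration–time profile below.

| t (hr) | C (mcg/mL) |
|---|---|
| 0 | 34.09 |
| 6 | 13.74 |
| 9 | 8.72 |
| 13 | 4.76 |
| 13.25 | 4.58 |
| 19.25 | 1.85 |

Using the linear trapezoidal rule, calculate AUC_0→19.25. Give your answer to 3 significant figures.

AUC = 225 mcg/mL·hr

Trapezoidal AUC_0→19.25:
  [0→6]: (34.09+13.74)/2 × 6 = 143.49
  [6→9]: (13.74+8.72)/2 × 3 = 33.69
  [9→13]: (8.72+4.76)/2 × 4 = 26.96
  [13→13.25]: (4.76+4.58)/2 × 0.25 = 1.1675
  [13.25→19.25]: (4.58+1.85)/2 × 6 = 19.29
  Sum = 224.5975 mcg/mL·hr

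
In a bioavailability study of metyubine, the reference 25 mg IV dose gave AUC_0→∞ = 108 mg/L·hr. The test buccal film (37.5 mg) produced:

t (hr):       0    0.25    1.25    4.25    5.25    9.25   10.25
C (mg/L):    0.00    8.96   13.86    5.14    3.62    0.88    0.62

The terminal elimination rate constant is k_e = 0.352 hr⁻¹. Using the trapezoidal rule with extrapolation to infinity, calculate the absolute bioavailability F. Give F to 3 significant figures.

Trapezoidal AUC_0→10.25 (buccal film):
  [0→0.25]: (0.00+8.96)/2 × 0.25 = 1.12
  [0.25→1.25]: (8.96+13.86)/2 × 1 = 11.41
  [1.25→4.25]: (13.86+5.14)/2 × 3 = 28.5
  [4.25→5.25]: (5.14+3.62)/2 × 1 = 4.38
  [5.25→9.25]: (3.62+0.88)/2 × 4 = 9.0
  [9.25→10.25]: (0.88+0.62)/2 × 1 = 0.75
  Sum = 55.16 mg/L·hr
Tail: C_last/k_e = 0.62/0.352 = 1.761
AUC_0→∞ (buccal film) = 55.16 + 1.761 = 56.921 mg/L·hr
F = (AUC_ev/D_ev)/(AUC_iv/D_iv) = (56.921/37.5)/(108/25) = 1.51789/4.32 = 0.3514

F = 0.351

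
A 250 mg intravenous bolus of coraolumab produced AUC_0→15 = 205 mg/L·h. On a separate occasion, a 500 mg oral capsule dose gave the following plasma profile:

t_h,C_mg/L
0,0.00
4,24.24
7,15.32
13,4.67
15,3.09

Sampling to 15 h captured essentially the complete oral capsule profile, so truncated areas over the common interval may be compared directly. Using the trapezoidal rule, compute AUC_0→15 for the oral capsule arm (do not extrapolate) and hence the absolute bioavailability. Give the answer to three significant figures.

Trapezoidal AUC_0→15 (oral capsule):
  [0→4]: (0.00+24.24)/2 × 4 = 48.48
  [4→7]: (24.24+15.32)/2 × 3 = 59.34
  [7→13]: (15.32+4.67)/2 × 6 = 59.97
  [13→15]: (4.67+3.09)/2 × 2 = 7.76
  Sum = 175.55 mg/L·h
F = (AUC_ev/D_ev)/(AUC_iv/D_iv) = (175.55/500)/(205/250) = 0.3511/0.82 = 0.4282

F = 0.428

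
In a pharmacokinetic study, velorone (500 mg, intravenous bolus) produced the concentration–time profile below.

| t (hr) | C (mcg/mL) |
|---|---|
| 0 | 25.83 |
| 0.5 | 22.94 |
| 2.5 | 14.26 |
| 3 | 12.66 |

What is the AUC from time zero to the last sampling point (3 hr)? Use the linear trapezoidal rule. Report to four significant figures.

AUC = 56.12 mcg/mL·hr

Trapezoidal AUC_0→3:
  [0→0.5]: (25.83+22.94)/2 × 0.5 = 12.1925
  [0.5→2.5]: (22.94+14.26)/2 × 2 = 37.2
  [2.5→3]: (14.26+12.66)/2 × 0.5 = 6.73
  Sum = 56.1225 mcg/mL·hr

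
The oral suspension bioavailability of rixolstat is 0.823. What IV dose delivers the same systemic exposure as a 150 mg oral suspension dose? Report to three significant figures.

D_iv = 123 mg

Systemic exposure from an extravascular dose = F × D_ev, so the equivalent IV dose is F × D_ev.
D_iv = F × D_ev = 0.823 × 150 = 123.45 mg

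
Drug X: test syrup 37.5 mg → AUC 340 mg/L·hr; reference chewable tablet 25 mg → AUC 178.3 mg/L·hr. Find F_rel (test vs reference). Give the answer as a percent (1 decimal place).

F_rel = (AUC_test/D_test) / (AUC_ref/D_ref)
      = (340/37.5) / (178.3/25)
      = 9.06667 / 7.132 = 1.2713 = 127.13%

F_rel = 127.1%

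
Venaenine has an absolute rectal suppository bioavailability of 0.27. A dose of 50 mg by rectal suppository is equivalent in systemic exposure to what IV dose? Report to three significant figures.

D_iv = 13.5 mg

Systemic exposure from an extravascular dose = F × D_ev, so the equivalent IV dose is F × D_ev.
D_iv = F × D_ev = 0.27 × 50 = 13.5 mg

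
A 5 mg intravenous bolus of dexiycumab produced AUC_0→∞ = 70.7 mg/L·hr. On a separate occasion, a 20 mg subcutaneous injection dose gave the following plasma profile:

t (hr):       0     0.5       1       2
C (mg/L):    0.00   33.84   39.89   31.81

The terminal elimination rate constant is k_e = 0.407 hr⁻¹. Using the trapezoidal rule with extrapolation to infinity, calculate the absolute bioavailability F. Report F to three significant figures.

F = 0.498

Trapezoidal AUC_0→2 (subcutaneous injection):
  [0→0.5]: (0.00+33.84)/2 × 0.5 = 8.46
  [0.5→1]: (33.84+39.89)/2 × 0.5 = 18.4325
  [1→2]: (39.89+31.81)/2 × 1 = 35.85
  Sum = 62.7425 mg/L·hr
Tail: C_last/k_e = 31.81/0.407 = 78.157
AUC_0→∞ (subcutaneous injection) = 62.7425 + 78.157 = 140.8995 mg/L·hr
F = (AUC_ev/D_ev)/(AUC_iv/D_iv) = (140.8995/20)/(70.7/5) = 7.044975/14.14 = 0.4982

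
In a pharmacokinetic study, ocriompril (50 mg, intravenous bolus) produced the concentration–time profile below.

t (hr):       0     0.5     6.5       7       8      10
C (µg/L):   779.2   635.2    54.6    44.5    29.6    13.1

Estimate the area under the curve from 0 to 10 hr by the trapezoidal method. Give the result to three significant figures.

AUC = 2530 µg/L·hr

Trapezoidal AUC_0→10:
  [0→0.5]: (779.2+635.2)/2 × 0.5 = 353.6
  [0.5→6.5]: (635.2+54.6)/2 × 6 = 2069.4
  [6.5→7]: (54.6+44.5)/2 × 0.5 = 24.775
  [7→8]: (44.5+29.6)/2 × 1 = 37.05
  [8→10]: (29.6+13.1)/2 × 2 = 42.7
  Sum = 2527.525 µg/L·hr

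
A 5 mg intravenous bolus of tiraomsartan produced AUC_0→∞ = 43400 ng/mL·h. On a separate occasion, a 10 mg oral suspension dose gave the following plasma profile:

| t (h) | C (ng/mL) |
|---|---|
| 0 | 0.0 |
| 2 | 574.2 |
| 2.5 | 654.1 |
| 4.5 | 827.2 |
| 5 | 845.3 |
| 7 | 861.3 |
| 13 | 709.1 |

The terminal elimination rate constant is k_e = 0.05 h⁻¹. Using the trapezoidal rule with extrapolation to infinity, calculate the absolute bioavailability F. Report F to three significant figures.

F = 0.269

Trapezoidal AUC_0→13 (oral suspension):
  [0→2]: (0.0+574.2)/2 × 2 = 574.2
  [2→2.5]: (574.2+654.1)/2 × 0.5 = 307.075
  [2.5→4.5]: (654.1+827.2)/2 × 2 = 1481.3
  [4.5→5]: (827.2+845.3)/2 × 0.5 = 418.125
  [5→7]: (845.3+861.3)/2 × 2 = 1706.6
  [7→13]: (861.3+709.1)/2 × 6 = 4711.2
  Sum = 9198.5 ng/mL·h
Tail: C_last/k_e = 709.1/0.05 = 14182.000
AUC_0→∞ (oral suspension) = 9198.5 + 14182.000 = 23380.5 ng/mL·h
F = (AUC_ev/D_ev)/(AUC_iv/D_iv) = (23380.5/10)/(43400/5) = 2338.05/8680 = 0.2694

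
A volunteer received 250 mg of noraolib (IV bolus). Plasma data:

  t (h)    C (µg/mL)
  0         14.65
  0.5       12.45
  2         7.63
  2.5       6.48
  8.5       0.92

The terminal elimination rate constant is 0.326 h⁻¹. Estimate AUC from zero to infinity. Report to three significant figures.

Trapezoidal AUC_0→8.5:
  [0→0.5]: (14.65+12.45)/2 × 0.5 = 6.775
  [0.5→2]: (12.45+7.63)/2 × 1.5 = 15.06
  [2→2.5]: (7.63+6.48)/2 × 0.5 = 3.5275
  [2.5→8.5]: (6.48+0.92)/2 × 6 = 22.2
  Sum = 47.5625 µg/mL·h
Extrapolated tail: C_last / k_e = 0.92 / 0.326 = 2.822
AUC_0→∞ = 47.5625 + 2.822 = 50.3845 µg/mL·h

AUC = 50.4 µg/mL·h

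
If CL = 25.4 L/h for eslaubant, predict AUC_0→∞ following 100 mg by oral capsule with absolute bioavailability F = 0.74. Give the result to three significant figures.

AUC_0→∞ = F × Dose / CL
        = 0.74 × 100 / 25.4 = 2.91339 mg/L·h

AUC = 2.91 mg/L·h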